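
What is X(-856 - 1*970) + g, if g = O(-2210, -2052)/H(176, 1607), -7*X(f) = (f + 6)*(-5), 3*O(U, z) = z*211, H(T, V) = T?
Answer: -93281/44 ≈ -2120.0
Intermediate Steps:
O(U, z) = 211*z/3 (O(U, z) = (z*211)/3 = (211*z)/3 = 211*z/3)
X(f) = 30/7 + 5*f/7 (X(f) = -(f + 6)*(-5)/7 = -(6 + f)*(-5)/7 = -(-30 - 5*f)/7 = 30/7 + 5*f/7)
g = -36081/44 (g = ((211/3)*(-2052))/176 = -144324*1/176 = -36081/44 ≈ -820.02)
X(-856 - 1*970) + g = (30/7 + 5*(-856 - 1*970)/7) - 36081/44 = (30/7 + 5*(-856 - 970)/7) - 36081/44 = (30/7 + (5/7)*(-1826)) - 36081/44 = (30/7 - 9130/7) - 36081/44 = -1300 - 36081/44 = -93281/44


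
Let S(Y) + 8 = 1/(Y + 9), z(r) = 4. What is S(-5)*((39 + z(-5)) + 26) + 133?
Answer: -1607/4 ≈ -401.75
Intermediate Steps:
S(Y) = -8 + 1/(9 + Y) (S(Y) = -8 + 1/(Y + 9) = -8 + 1/(9 + Y))
S(-5)*((39 + z(-5)) + 26) + 133 = ((-71 - 8*(-5))/(9 - 5))*((39 + 4) + 26) + 133 = ((-71 + 40)/4)*(43 + 26) + 133 = ((¼)*(-31))*69 + 133 = -31/4*69 + 133 = -2139/4 + 133 = -1607/4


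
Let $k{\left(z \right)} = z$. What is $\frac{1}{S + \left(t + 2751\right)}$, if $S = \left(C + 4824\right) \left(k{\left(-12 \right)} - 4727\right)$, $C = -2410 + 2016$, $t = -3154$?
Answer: $- \frac{1}{20994173} \approx -4.7632 \cdot 10^{-8}$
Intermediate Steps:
$C = -394$
$S = -20993770$ ($S = \left(-394 + 4824\right) \left(-12 - 4727\right) = 4430 \left(-4739\right) = -20993770$)
$\frac{1}{S + \left(t + 2751\right)} = \frac{1}{-20993770 + \left(-3154 + 2751\right)} = \frac{1}{-20993770 - 403} = \frac{1}{-20994173} = - \frac{1}{20994173}$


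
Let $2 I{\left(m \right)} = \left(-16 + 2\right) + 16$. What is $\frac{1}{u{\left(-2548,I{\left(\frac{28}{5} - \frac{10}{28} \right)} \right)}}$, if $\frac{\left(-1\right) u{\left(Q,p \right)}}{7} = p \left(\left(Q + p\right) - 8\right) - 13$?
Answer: $\frac{1}{17976} \approx 5.563 \cdot 10^{-5}$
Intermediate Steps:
$I{\left(m \right)} = 1$ ($I{\left(m \right)} = \frac{\left(-16 + 2\right) + 16}{2} = \frac{-14 + 16}{2} = \frac{1}{2} \cdot 2 = 1$)
$u{\left(Q,p \right)} = 91 - 7 p \left(-8 + Q + p\right)$ ($u{\left(Q,p \right)} = - 7 \left(p \left(\left(Q + p\right) - 8\right) - 13\right) = - 7 \left(p \left(-8 + Q + p\right) - 13\right) = - 7 \left(-13 + p \left(-8 + Q + p\right)\right) = 91 - 7 p \left(-8 + Q + p\right)$)
$\frac{1}{u{\left(-2548,I{\left(\frac{28}{5} - \frac{10}{28} \right)} \right)}} = \frac{1}{91 - 7 \cdot 1^{2} + 56 \cdot 1 - \left(-17836\right) 1} = \frac{1}{91 - 7 + 56 + 17836} = \frac{1}{17976}$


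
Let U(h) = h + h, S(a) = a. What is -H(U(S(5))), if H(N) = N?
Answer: -10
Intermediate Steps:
U(h) = 2*h
-H(U(S(5))) = -2*5 = -1*10 = -10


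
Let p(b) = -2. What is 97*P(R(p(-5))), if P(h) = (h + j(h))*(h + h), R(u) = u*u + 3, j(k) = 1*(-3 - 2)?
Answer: 2716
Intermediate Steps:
j(k) = -5 (j(k) = 1*(-5) = -5)
R(u) = 3 + u² (R(u) = u² + 3 = 3 + u²)
P(h) = 2*h*(-5 + h) (P(h) = (h - 5)*(h + h) = (-5 + h)*(2*h) = 2*h*(-5 + h))
97*P(R(p(-5))) = 97*(2*(3 + (-2)²)*(-5 + (3 + (-2)²))) = 97*(2*(3 + 4)*(-5 + (3 + 4))) = 97*(2*7*(-5 + 7)) = 97*(2*7*2) = 97*28 = 2716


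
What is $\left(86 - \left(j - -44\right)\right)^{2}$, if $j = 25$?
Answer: $289$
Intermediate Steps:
$\left(86 - \left(j - -44\right)\right)^{2} = \left(86 - \left(25 - -44\right)\right)^{2} = \left(86 - \left(25 + 44\right)\right)^{2} = \left(86 - 69\right)^{2} = 17^{2} = 289$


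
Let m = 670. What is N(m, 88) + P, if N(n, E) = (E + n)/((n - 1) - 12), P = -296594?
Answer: -194861500/657 ≈ -2.9659e+5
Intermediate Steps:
N(n, E) = (E + n)/(-13 + n) (N(n, E) = (E + n)/((-1 + n) - 12) = (E + n)/(-13 + n))
N(m, 88) + P = (88 + 670)/(-13 + 670) - 296594 = 758/657 - 296594 = -194861500/657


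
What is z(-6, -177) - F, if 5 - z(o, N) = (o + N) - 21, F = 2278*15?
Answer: -33961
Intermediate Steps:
F = 34170
z(o, N) = 26 - N - o (z(o, N) = 5 - ((o + N) - 21) = 5 - ((N + o) - 21) = 5 - (-21 + N + o) = 5 + (21 - N - o) = 26 - N - o)
z(-6, -177) - F = (26 - 1*(-177) - 1*(-6)) - 1*34170 = (26 + 177 + 6) - 34170 = 209 - 34170 = -33961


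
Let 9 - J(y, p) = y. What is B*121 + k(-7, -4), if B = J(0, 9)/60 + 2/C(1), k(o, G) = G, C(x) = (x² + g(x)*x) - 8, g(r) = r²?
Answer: -1571/60 ≈ -26.183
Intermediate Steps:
J(y, p) = 9 - y
C(x) = -8 + x² + x³ (C(x) = (x² + x²*x) - 8 = (x² + x³) - 8 = -8 + x² + x³)
B = -11/60 (B = (9 - 1*0)/60 + 2/(-8 + 1² + 1³) = (9 + 0)*(1/60) + 2/(-8 + 1 + 1) = 9*(1/60) + 2/(-6) = 3/20 + 2*(-⅙) = 3/20 - ⅓ = -11/60 ≈ -0.18333)
B*121 + k(-7, -4) = -11/60*121 - 4 = -1331/60 - 4 = -1571/60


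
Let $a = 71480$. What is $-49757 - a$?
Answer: $-121237$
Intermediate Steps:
$-49757 - a = -49757 - 71480 = -121237$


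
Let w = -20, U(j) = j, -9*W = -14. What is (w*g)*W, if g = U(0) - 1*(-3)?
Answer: -280/3 ≈ -93.333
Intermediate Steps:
W = 14/9 (W = -⅑*(-14) = 14/9 ≈ 1.5556)
g = 3 (g = 0 - 1*(-3) = 0 + 3 = 3)
(w*g)*W = -20*3*(14/9) = -60*14/9 = -280/3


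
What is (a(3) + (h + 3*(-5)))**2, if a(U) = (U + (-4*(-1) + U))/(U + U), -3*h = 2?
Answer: 196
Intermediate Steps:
h = -2/3 (h = -1/3*2 = -2/3 ≈ -0.66667)
a(U) = (4 + 2*U)/(2*U) (a(U) = (U + (4 + U))/((2*U)) = (4 + 2*U)*(1/(2*U)) = (4 + 2*U)/(2*U))
(a(3) + (h + 3*(-5)))**2 = ((2 + 3)/3 + (-2/3 + 3*(-5)))**2 = ((1/3)*5 + (-2/3 - 15))**2 = (5/3 - 47/3)**2 = (-14)**2 = 196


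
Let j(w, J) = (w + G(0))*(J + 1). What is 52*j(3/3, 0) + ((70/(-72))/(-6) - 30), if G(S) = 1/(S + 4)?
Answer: 7595/216 ≈ 35.162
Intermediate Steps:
G(S) = 1/(4 + S)
j(w, J) = (1 + J)*(1/4 + w) (j(w, J) = (w + 1/(4 + 0))*(J + 1) = (w + 1/4)*(1 + J) = (1/4 + w)*(1 + J) = (1 + J)*(1/4 + w))
52*j(3/3, 0) + ((70/(-72))/(-6) - 30) = 52*(1/4 + 3/3 + (1/4)*0 + 0*(3/3)) + ((70/(-72))/(-6) - 30) = 52*(1/4 + 3*(1/3) + 0 + 0*(3*(1/3))) + ((70*(-1/72))*(-1/6) - 30) = 52*(1/4 + 1 + 0 + 0*1) + (-35/36*(-1/6) - 30) = 52*(1/4 + 1 + 0 + 0) + (35/216 - 30) = 52*(5/4) - 6445/216 = 65 - 6445/216 = 7595/216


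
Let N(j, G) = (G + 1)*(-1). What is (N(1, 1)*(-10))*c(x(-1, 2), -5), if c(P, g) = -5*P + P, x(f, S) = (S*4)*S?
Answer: -1280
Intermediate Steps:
x(f, S) = 4*S² (x(f, S) = (4*S)*S = 4*S²)
c(P, g) = -4*P
N(j, G) = -1 - G (N(j, G) = (1 + G)*(-1) = -1 - G)
(N(1, 1)*(-10))*c(x(-1, 2), -5) = ((-1 - 1*1)*(-10))*(-16*2²) = ((-1 - 1)*(-10))*(-16*4) = (-2*(-10))*(-4*16) = 20*(-64) = -1280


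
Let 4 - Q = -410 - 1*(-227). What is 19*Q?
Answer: 3553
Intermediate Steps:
Q = 187 (Q = 4 - (-410 - 1*(-227)) = 4 - (-410 + 227) = 4 - 1*(-183) = 4 + 183 = 187)
19*Q = 19*187 = 3553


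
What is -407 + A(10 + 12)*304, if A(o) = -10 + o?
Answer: 3241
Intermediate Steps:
-407 + A(10 + 12)*304 = -407 + (-10 + (10 + 12))*304 = -407 + (-10 + 22)*304 = -407 + 12*304 = -407 + 3648 = 3241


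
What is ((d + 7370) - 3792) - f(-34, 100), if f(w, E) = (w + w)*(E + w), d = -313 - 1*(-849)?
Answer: 8602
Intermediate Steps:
d = 536 (d = -313 + 849 = 536)
f(w, E) = 2*w*(E + w) (f(w, E) = (2*w)*(E + w) = 2*w*(E + w))
((d + 7370) - 3792) - f(-34, 100) = ((536 + 7370) - 3792) - 2*(-34)*(100 - 34) = (7906 - 3792) - 2*(-34)*66 = 4114 - 1*(-4488) = 4114 + 4488 = 8602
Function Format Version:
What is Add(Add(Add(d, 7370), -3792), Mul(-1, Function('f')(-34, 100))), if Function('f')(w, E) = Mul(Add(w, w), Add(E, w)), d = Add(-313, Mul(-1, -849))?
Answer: 8602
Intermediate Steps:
d = 536 (d = Add(-313, 849) = 536)
Function('f')(w, E) = Mul(2, w, Add(E, w)) (Function('f')(w, E) = Mul(Mul(2, w), Add(E, w)) = Mul(2, w, Add(E, w)))
Add(Add(Add(d, 7370), -3792), Mul(-1, Function('f')(-34, 100))) = Add(Add(Add(536, 7370), -3792), Mul(-1, Mul(2, -34, Add(100, -34)))) = Add(Add(7906, -3792), Mul(-1, Mul(2, -34, 66))) = Add(4114, Mul(-1, -4488)) = Add(4114, 4488) = 8602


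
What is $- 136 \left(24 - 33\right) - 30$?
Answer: $1194$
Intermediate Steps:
$- 136 \left(24 - 33\right) - 30 = \left(-136\right) \left(-9\right) - 30 = 1224 - 30 = 1194$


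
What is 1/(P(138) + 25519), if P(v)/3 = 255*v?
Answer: 1/131089 ≈ 7.6284e-6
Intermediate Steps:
P(v) = 765*v (P(v) = 3*(255*v) = 765*v)
1/(P(138) + 25519) = 1/(765*138 + 25519) = 1/(105570 + 25519) = 1/131089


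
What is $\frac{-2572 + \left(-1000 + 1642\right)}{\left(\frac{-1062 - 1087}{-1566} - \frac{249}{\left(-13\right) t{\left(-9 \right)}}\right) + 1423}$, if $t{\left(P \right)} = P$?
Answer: $- \frac{7858188}{5790809} \approx -1.357$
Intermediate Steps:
$\frac{-2572 + \left(-1000 + 1642\right)}{\left(\frac{-1062 - 1087}{-1566} - \frac{249}{\left(-13\right) t{\left(-9 \right)}}\right) + 1423} = \frac{-2572 + \left(-1000 + 1642\right)}{\left(\frac{-1062 - 1087}{-1566} - \frac{249}{\left(-13\right) \left(-9\right)}\right) + 1423} = \frac{-2572 + 642}{\left(\left(-2149\right) \left(- \frac{1}{1566}\right) - \frac{249}{117}\right) + 1423} = - \frac{1930}{\left(\frac{2149}{1566} - \frac{83}{39}\right) + 1423} = - \frac{1930}{- \frac{15389}{20358} + 1423} = - \frac{1930}{\frac{28954045}{20358}} = \left(-1930\right) \frac{20358}{28954045} = - \frac{7858188}{5790809}$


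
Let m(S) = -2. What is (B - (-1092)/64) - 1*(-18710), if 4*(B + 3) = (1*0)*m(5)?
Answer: 299585/16 ≈ 18724.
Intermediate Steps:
B = -3 (B = -3 + ((1*0)*(-2))/4 = -3 + (0*(-2))/4 = -3 + (¼)*0 = -3 + 0 = -3)
(B - (-1092)/64) - 1*(-18710) = (-3 - (-1092)/64) - 1*(-18710) = (-3 - (-1092)/64) + 18710 = (-3 - 42*(-13/32)) + 18710 = (-3 + 273/16) + 18710 = 225/16 + 18710 = 299585/16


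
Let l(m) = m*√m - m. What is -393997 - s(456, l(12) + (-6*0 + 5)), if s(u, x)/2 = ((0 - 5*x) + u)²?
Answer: -962559 + 235680*√3 ≈ -5.5435e+5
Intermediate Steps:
l(m) = m^(3/2) - m
s(u, x) = 2*(u - 5*x)² (s(u, x) = 2*((0 - 5*x) + u)² = 2*(-5*x + u)² = 2*(u - 5*x)²)
-393997 - s(456, l(12) + (-6*0 + 5)) = -393997 - 2*(456 - 5*((12^(3/2) - 1*12) + (-6*0 + 5)))² = -393997 - 2*(456 - 5*((24*√3 - 12) + (0 + 5)))² = -393997 - 2*(456 - 5*((-12 + 24*√3) + 5))² = -393997 - 2*(456 - 5*(-7 + 24*√3))² = -393997 - 2*(456 + (35 - 120*√3))² = -393997 - 2*(491 - 120*√3)²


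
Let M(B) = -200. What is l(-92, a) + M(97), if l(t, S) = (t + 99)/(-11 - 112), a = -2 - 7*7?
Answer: -24607/123 ≈ -200.06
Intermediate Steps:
a = -51 (a = -2 - 49 = -51)
l(t, S) = -33/41 - t/123 (l(t, S) = (99 + t)/(-123) = (99 + t)*(-1/123) = -33/41 - t/123)
l(-92, a) + M(97) = (-33/41 - 1/123*(-92)) - 200 = (-33/41 + 92/123) - 200 = -7/123 - 200 = -24607/123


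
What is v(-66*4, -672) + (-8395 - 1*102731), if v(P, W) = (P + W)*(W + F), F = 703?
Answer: -140142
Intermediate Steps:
v(P, W) = (703 + W)*(P + W) (v(P, W) = (P + W)*(W + 703) = (P + W)*(703 + W) = (703 + W)*(P + W))
v(-66*4, -672) + (-8395 - 1*102731) = ((-672)² + 703*(-66*4) + 703*(-672) - 66*4*(-672)) + (-8395 - 1*102731) = (451584 + 703*(-264) - 472416 - 264*(-672)) + (-8395 - 102731) = (451584 - 185592 - 472416 + 177408) - 111126 = -29016 - 111126 = -140142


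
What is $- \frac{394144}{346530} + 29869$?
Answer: $\frac{5175055213}{173265} \approx 29868.0$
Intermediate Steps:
$- \frac{394144}{346530} + 29869 = \left(-394144\right) \frac{1}{346530} + 29869 = - \frac{197072}{173265} + 29869 = \frac{5175055213}{173265}$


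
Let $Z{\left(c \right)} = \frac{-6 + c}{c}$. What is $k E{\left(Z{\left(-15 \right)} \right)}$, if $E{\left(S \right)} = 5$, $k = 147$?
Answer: $735$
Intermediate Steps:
$Z{\left(c \right)} = \frac{-6 + c}{c}$
$k E{\left(Z{\left(-15 \right)} \right)} = 147 \cdot 5 = 735$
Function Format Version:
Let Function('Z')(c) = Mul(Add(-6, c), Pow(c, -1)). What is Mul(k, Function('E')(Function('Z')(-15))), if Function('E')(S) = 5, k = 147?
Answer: 735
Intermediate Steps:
Function('Z')(c) = Mul(Pow(c, -1), Add(-6, c))
Mul(k, Function('E')(Function('Z')(-15))) = Mul(147, 5) = 735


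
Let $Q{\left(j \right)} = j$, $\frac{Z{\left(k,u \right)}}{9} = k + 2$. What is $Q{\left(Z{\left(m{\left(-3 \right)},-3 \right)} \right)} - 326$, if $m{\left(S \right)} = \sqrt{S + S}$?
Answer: $-308 + 9 i \sqrt{6} \approx -308.0 + 22.045 i$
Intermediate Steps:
$m{\left(S \right)} = \sqrt{2} \sqrt{S}$ ($m{\left(S \right)} = \sqrt{2 S} = \sqrt{2} \sqrt{S}$)
$Z{\left(k,u \right)} = 18 + 9 k$ ($Z{\left(k,u \right)} = 9 \left(k + 2\right) = 9 \left(2 + k\right) = 18 + 9 k$)
$Q{\left(Z{\left(m{\left(-3 \right)},-3 \right)} \right)} - 326 = \left(18 + 9 \sqrt{2} \sqrt{-3}\right) - 326 = \left(18 + 9 \sqrt{2} i \sqrt{3}\right) - 326 = \left(18 + 9 i \sqrt{6}\right) - 326 = -308 + 9 i \sqrt{6}$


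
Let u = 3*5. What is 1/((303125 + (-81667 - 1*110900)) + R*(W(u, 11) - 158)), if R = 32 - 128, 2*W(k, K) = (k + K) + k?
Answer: 1/123758 ≈ 8.0803e-6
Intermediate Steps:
u = 15
W(k, K) = k + K/2 (W(k, K) = ((k + K) + k)/2 = ((K + k) + k)/2 = (K + 2*k)/2 = k + K/2)
R = -96
1/((303125 + (-81667 - 1*110900)) + R*(W(u, 11) - 158)) = 1/((303125 + (-81667 - 1*110900)) - 96*((15 + (1/2)*11) - 158)) = 1/((303125 + (-81667 - 110900)) - 96*((15 + 11/2) - 158)) = 1/((303125 - 192567) - 96*(41/2 - 158)) = 1/(110558 - 96*(-275/2)) = 1/(110558 + 13200) = 1/123758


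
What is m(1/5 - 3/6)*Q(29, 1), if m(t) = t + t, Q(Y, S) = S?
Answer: -3/5 ≈ -0.60000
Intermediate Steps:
m(t) = 2*t
m(1/5 - 3/6)*Q(29, 1) = (2*(1/5 - 3/6))*1 = (2*(1*(1/5) - 3*1/6))*1 = (2*(1/5 - 1/2))*1 = (2*(-3/10))*1 = -3/5*1 = -3/5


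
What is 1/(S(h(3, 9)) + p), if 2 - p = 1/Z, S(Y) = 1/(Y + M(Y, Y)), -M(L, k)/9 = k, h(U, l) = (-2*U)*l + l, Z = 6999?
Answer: 839880/1681973 ≈ 0.49934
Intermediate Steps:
h(U, l) = l - 2*U*l (h(U, l) = -2*U*l + l = l - 2*U*l)
M(L, k) = -9*k
S(Y) = -1/(8*Y) (S(Y) = 1/(Y - 9*Y) = 1/(-8*Y) = -1/(8*Y))
p = 13997/6999 (p = 2 - 1/6999 = 13997/6999 ≈ 1.9999)
1/(S(h(3, 9)) + p) = 1/(-1/(9*(1 - 2*3))/8 + 13997/6999) = 1/(-1/(9*(1 - 6))/8 + 13997/6999) = 1/(-1/(8*(9*(-5))) + 13997/6999) = 1/(-⅛/(-45) + 13997/6999) = 1/(-⅛*(-1/45) + 13997/6999) = 1/(1/360 + 13997/6999) = 1/(1681973/839880) = 839880/1681973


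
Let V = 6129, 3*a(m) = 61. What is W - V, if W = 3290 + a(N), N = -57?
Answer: -8456/3 ≈ -2818.7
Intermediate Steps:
a(m) = 61/3 (a(m) = (⅓)*61 = 61/3)
W = 9931/3 (W = 3290 + 61/3 = 9931/3 ≈ 3310.3)
W - V = 9931/3 - 1*6129 = 9931/3 - 6129 = -8456/3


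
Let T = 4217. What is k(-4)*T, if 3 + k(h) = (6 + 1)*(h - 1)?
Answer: -160246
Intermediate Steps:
k(h) = -10 + 7*h (k(h) = -3 + (6 + 1)*(h - 1) = -3 + 7*(-1 + h) = -3 + (-7 + 7*h) = -10 + 7*h)
k(-4)*T = (-10 + 7*(-4))*4217 = (-10 - 28)*4217 = -38*4217 = -160246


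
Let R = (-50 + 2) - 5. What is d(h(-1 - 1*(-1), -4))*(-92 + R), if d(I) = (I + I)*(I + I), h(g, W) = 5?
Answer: -14500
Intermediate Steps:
d(I) = 4*I² (d(I) = (2*I)*(2*I) = 4*I²)
R = -53 (R = -48 - 5 = -53)
d(h(-1 - 1*(-1), -4))*(-92 + R) = (4*5²)*(-92 - 53) = (4*25)*(-145) = 100*(-145) = -14500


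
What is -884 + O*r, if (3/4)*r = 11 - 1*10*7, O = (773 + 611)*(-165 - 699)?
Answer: 94066828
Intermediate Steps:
O = -1195776 (O = 1384*(-864) = -1195776)
r = -236/3 (r = 4*(11 - 1*10*7)/3 = 4*(11 - 10*7)/3 = 4*(11 - 70)/3 = (4/3)*(-59) = -236/3 ≈ -78.667)
-884 + O*r = -884 - 1195776*(-236/3) = -884 + 94067712 = 94066828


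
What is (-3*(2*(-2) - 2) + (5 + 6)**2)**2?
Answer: 19321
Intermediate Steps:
(-3*(2*(-2) - 2) + (5 + 6)**2)**2 = (-3*(-4 - 2) + 11**2)**2 = (-3*(-6) + 121)**2 = (18 + 121)**2 = 139**2 = 19321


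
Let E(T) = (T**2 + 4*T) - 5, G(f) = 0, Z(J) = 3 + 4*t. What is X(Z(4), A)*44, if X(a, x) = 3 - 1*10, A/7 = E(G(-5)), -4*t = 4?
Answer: -308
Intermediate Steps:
t = -1 (t = -1/4*4 = -1)
Z(J) = -1 (Z(J) = 3 + 4*(-1) = 3 - 4 = -1)
E(T) = -5 + T**2 + 4*T
A = -35 (A = 7*(-5 + 0**2 + 4*0) = 7*(-5 + 0 + 0) = 7*(-5) = -35)
X(a, x) = -7 (X(a, x) = 3 - 10 = -7)
X(Z(4), A)*44 = -7*44 = -308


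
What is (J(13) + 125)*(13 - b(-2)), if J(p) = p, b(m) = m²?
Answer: 1242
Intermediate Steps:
(J(13) + 125)*(13 - b(-2)) = (13 + 125)*(13 - 1*(-2)²) = 138*(13 - 1*4) = 138*(13 - 4) = 138*9 = 1242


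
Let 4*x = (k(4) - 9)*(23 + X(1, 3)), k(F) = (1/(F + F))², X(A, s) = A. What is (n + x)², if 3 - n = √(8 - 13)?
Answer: 2648521/1024 + 1629*I*√5/16 ≈ 2586.4 + 227.66*I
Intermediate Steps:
k(F) = 1/(4*F²) (k(F) = (1/(2*F))² = 1/(4*F²))
x = -1725/32 (x = (((¼)/4² - 9)*(23 + 1))/4 = (((¼)*(1/16) - 9)*24)/4 = ((1/64 - 9)*24)/4 = (-575/64*24)/4 = (¼)*(-1725/8) = -1725/32 ≈ -53.906)
n = 3 - I*√5 (n = 3 - √(8 - 13) = 3 - √(-5) = 3 - I*√5 ≈ 3.0 - 2.2361*I)
(n + x)² = ((3 - I*√5) - 1725/32)² = (-1629/32 - I*√5)²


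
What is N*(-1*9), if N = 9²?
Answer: -729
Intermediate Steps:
N = 81
N*(-1*9) = 81*(-1*9) = 81*(-9) = -729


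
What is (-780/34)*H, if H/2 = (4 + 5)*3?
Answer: -21060/17 ≈ -1238.8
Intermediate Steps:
H = 54 (H = 2*((4 + 5)*3) = 2*(9*3) = 2*27 = 54)
(-780/34)*H = -780/34*54 = -30*13/17*54 = -390/17*54 = -21060/17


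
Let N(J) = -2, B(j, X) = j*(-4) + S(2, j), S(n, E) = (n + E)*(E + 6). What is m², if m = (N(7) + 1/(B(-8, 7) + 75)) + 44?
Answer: 24990001/14161 ≈ 1764.7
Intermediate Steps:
S(n, E) = (6 + E)*(E + n) (S(n, E) = (E + n)*(6 + E) = (6 + E)*(E + n))
B(j, X) = 12 + j² + 4*j (B(j, X) = j*(-4) + (j² + 6*j + 6*2 + j*2) = -4*j + (j² + 6*j + 12 + 2*j) = -4*j + (12 + j² + 8*j) = 12 + j² + 4*j)
m = 4999/119 (m = (-2 + 1/((12 + (-8)² + 4*(-8)) + 75)) + 44 = (-2 + 1/((12 + 64 - 32) + 75)) + 44 = (-2 + 1/(44 + 75)) + 44 = (-2 + 1/119) + 44 = -237/119 + 44 = 4999/119 ≈ 42.008)
m² = (4999/119)² = 24990001/14161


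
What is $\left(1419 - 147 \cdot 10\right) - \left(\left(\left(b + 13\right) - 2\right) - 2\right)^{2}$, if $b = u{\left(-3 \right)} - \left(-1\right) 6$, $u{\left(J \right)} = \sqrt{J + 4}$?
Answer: $-307$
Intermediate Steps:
$u{\left(J \right)} = \sqrt{4 + J}$
$b = 7$ ($b = \sqrt{4 - 3} - \left(-1\right) 6 = \sqrt{1} - -6 = 1 + 6 = 7$)
$\left(1419 - 147 \cdot 10\right) - \left(\left(\left(b + 13\right) - 2\right) - 2\right)^{2} = \left(1419 - 147 \cdot 10\right) - \left(\left(\left(7 + 13\right) - 2\right) - 2\right)^{2} = \left(1419 - 1470\right) - \left(\left(20 - 2\right) - 2\right)^{2} = \left(1419 - 1470\right) - \left(18 - 2\right)^{2} = -51 - 16^{2} = -51 - 256 = -307$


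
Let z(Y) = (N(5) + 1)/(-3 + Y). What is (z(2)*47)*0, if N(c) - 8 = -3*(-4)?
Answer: 0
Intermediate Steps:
N(c) = 20 (N(c) = 8 - 3*(-4) = 8 + 12 = 20)
z(Y) = 21/(-3 + Y) (z(Y) = (20 + 1)/(-3 + Y) = 21/(-3 + Y))
(z(2)*47)*0 = ((21/(-3 + 2))*47)*0 = ((21/(-1))*47)*0 = ((21*(-1))*47)*0 = -21*47*0 = -987*0 = 0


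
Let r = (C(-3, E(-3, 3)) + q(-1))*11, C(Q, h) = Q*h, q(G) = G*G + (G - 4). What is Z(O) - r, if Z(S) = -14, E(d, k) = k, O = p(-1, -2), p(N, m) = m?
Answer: 129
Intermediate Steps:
O = -2
q(G) = -4 + G + G**2 (q(G) = G**2 + (-4 + G) = -4 + G + G**2)
r = -143 (r = (-3*3 + (-4 - 1 + (-1)**2))*11 = (-9 + (-4 - 1 + 1))*11 = (-9 - 4)*11 = -13*11 = -143)
Z(O) - r = -14 - 1*(-143) = -14 + 143 = 129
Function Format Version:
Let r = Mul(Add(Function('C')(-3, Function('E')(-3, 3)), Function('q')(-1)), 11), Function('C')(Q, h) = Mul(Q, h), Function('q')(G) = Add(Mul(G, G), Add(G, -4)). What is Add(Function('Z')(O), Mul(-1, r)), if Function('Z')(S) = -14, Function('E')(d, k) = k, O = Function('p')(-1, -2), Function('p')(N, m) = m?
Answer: 129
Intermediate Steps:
O = -2
Function('q')(G) = Add(-4, G, Pow(G, 2)) (Function('q')(G) = Add(Pow(G, 2), Add(-4, G)) = Add(-4, G, Pow(G, 2)))
r = -143 (r = Mul(Add(Mul(-3, 3), Add(-4, -1, Pow(-1, 2))), 11) = Mul(Add(-9, Add(-4, -1, 1)), 11) = Mul(Add(-9, -4), 11) = Mul(-13, 11) = -143)
Add(Function('Z')(O), Mul(-1, r)) = Add(-14, Mul(-1, -143)) = Add(-14, 143) = 129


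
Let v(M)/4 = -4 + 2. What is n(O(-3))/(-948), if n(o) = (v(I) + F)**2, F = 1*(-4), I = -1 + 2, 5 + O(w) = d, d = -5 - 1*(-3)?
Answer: -12/79 ≈ -0.15190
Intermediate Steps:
d = -2 (d = -5 + 3 = -2)
O(w) = -7 (O(w) = -5 - 2 = -7)
I = 1
F = -4
v(M) = -8 (v(M) = 4*(-4 + 2) = 4*(-2) = -8)
n(o) = 144 (n(o) = (-8 - 4)**2 = (-12)**2 = 144)
n(O(-3))/(-948) = 144/(-948) = 144*(-1/948) = -12/79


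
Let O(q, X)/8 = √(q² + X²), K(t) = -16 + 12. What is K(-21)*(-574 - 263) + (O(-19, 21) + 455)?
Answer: 3803 + 8*√802 ≈ 4029.6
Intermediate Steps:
K(t) = -4
O(q, X) = 8*√(X² + q²) (O(q, X) = 8*√(q² + X²) = 8*√(X² + q²))
K(-21)*(-574 - 263) + (O(-19, 21) + 455) = -4*(-574 - 263) + (8*√(21² + (-19)²) + 455) = -4*(-837) + (8*√(441 + 361) + 455) = 3348 + (8*√802 + 455) = 3348 + (455 + 8*√802) = 3803 + 8*√802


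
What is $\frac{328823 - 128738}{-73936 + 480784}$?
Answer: $\frac{66695}{135616} \approx 0.49179$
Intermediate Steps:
$\frac{328823 - 128738}{-73936 + 480784} = \frac{200085}{406848} = 200085 \cdot \frac{1}{406848} = \frac{66695}{135616}$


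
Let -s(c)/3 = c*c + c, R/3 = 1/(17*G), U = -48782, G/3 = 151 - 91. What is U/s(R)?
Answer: 16917597600/1021 ≈ 1.6570e+7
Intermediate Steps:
G = 180 (G = 3*(151 - 91) = 3*60 = 180)
R = 1/1020 (R = 3*(1/(17*180)) = 3*((1/17)*(1/180)) = 3*(1/3060) = 1/1020 ≈ 0.00098039)
s(c) = -3*c - 3*c**2 (s(c) = -3*(c*c + c) = -3*(c**2 + c) = -3*(c + c**2) = -3*c - 3*c**2)
U/s(R) = -48782*(-340/(1 + 1/1020)) = -48782/((-3*1/1020*1021/1020)) = -48782/(-1021/346800) = -48782*(-346800/1021) = 16917597600/1021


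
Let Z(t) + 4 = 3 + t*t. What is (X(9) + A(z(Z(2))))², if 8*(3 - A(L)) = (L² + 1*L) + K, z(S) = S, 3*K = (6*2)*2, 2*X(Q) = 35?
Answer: 324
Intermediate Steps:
X(Q) = 35/2 (X(Q) = (½)*35 = 35/2)
K = 8 (K = ((6*2)*2)/3 = (12*2)/3 = (⅓)*24 = 8)
Z(t) = -1 + t² (Z(t) = -4 + (3 + t*t) = -4 + (3 + t²) = -1 + t²)
A(L) = 2 - L/8 - L²/8 (A(L) = 3 - ((L² + 1*L) + 8)/8 = 3 - ((L² + L) + 8)/8 = 3 - ((L + L²) + 8)/8 = 3 - (8 + L + L²)/8 = 3 + (-1 - L/8 - L²/8) = 2 - L/8 - L²/8)
(X(9) + A(z(Z(2))))² = (35/2 + (2 - (-1 + 2²)/8 - (-1 + 2²)²/8))² = (35/2 + (2 - (-1 + 4)/8 - (-1 + 4)²/8))² = (35/2 + (2 - ⅛*3 - ⅛*3²))² = (35/2 + (2 - 3/8 - ⅛*9))² = (35/2 + (2 - 3/8 - 9/8))² = (35/2 + ½)² = 18² = 324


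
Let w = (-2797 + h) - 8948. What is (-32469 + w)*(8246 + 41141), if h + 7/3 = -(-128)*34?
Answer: -5906339491/3 ≈ -1.9688e+9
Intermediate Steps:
h = 13049/3 (h = -7/3 - (-128)*34 = -7/3 - 128*(-34) = -7/3 + 4352 = 13049/3 ≈ 4349.7)
w = -22186/3 (w = (-2797 + 13049/3) - 8948 = 4658/3 - 8948 = -22186/3 ≈ -7395.3)
(-32469 + w)*(8246 + 41141) = (-32469 - 22186/3)*(8246 + 41141) = -119593/3*49387 = -5906339491/3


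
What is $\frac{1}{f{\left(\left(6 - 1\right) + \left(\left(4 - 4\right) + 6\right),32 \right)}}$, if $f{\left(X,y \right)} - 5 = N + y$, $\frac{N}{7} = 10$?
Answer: $\frac{1}{107} \approx 0.0093458$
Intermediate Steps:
$N = 70$ ($N = 7 \cdot 10 = 70$)
$f{\left(X,y \right)} = 75 + y$ ($f{\left(X,y \right)} = 5 + \left(70 + y\right) = 75 + y$)
$\frac{1}{f{\left(\left(6 - 1\right) + \left(\left(4 - 4\right) + 6\right),32 \right)}} = \frac{1}{75 + 32} = \frac{1}{107}$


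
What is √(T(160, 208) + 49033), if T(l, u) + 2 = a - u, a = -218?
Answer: √48605 ≈ 220.47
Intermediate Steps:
T(l, u) = -220 - u (T(l, u) = -2 + (-218 - u) = -220 - u)
√(T(160, 208) + 49033) = √((-220 - 1*208) + 49033) = √((-220 - 208) + 49033) = √(-428 + 49033) = √48605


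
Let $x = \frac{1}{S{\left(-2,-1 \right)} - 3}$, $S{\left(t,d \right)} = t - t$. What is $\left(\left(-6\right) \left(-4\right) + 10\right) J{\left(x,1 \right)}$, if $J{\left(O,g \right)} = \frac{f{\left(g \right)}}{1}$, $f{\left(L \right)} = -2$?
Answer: $-68$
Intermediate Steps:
$S{\left(t,d \right)} = 0$
$x = - \frac{1}{3}$ ($x = \frac{1}{0 - 3} = \frac{1}{-3} = - \frac{1}{3} \approx -0.33333$)
$J{\left(O,g \right)} = -2$ ($J{\left(O,g \right)} = - \frac{2}{1} = \left(-2\right) 1 = -2$)
$\left(\left(-6\right) \left(-4\right) + 10\right) J{\left(x,1 \right)} = \left(\left(-6\right) \left(-4\right) + 10\right) \left(-2\right) = \left(24 + 10\right) \left(-2\right) = 34 \left(-2\right) = -68$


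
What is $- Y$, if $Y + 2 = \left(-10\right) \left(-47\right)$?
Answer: $-468$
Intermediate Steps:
$Y = 468$ ($Y = -2 - -470 = -2 + 470 = 468$)
$- Y = \left(-1\right) 468 = -468$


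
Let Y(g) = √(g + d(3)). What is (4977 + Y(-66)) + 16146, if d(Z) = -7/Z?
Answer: 21123 + I*√615/3 ≈ 21123.0 + 8.2664*I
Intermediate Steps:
Y(g) = √(-7/3 + g) (Y(g) = √(g - 7/3) = √(-7/3 + g))
(4977 + Y(-66)) + 16146 = (4977 + √(-21 + 9*(-66))/3) + 16146 = (4977 + √(-21 - 594)/3) + 16146 = (4977 + √(-615)/3) + 16146 = (4977 + (I*√615)/3) + 16146 = (4977 + I*√615/3) + 16146 = 21123 + I*√615/3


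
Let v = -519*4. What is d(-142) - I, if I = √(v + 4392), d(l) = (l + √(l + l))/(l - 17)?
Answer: 142/159 - 2*√579 - 2*I*√71/159 ≈ -47.232 - 0.10599*I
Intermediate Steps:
v = -2076
d(l) = (l + √2*√l)/(-17 + l) (d(l) = (l + √(2*l))/(-17 + l) = (l + √2*√l)/(-17 + l))
I = 2*√579 (I = √(-2076 + 4392) = √2316 = 2*√579 ≈ 48.125)
d(-142) - I = (-142 + √2*√(-142))/(-17 - 142) - 2*√579 = (-142 + √2*(I*√142))/(-159) - 2*√579 = -(-142 + 2*I*√71)/159 - 2*√579 = (142/159 - 2*I*√71/159) - 2*√579 = 142/159 - 2*√579 - 2*I*√71/159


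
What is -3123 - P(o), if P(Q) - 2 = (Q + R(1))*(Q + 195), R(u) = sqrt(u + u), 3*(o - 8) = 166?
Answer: -175375/9 - 775*sqrt(2)/3 ≈ -19851.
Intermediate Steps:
o = 190/3 (o = 8 + (1/3)*166 = 8 + 166/3 = 190/3 ≈ 63.333)
R(u) = sqrt(2)*sqrt(u) (R(u) = sqrt(2*u) = sqrt(2)*sqrt(u))
P(Q) = 2 + (195 + Q)*(Q + sqrt(2)) (P(Q) = 2 + (Q + sqrt(2)*sqrt(1))*(Q + 195) = 2 + (Q + sqrt(2)*1)*(195 + Q) = 2 + (Q + sqrt(2))*(195 + Q) = 2 + (195 + Q)*(Q + sqrt(2)))
-3123 - P(o) = -3123 - (2 + (190/3)**2 + 195*(190/3) + 195*sqrt(2) + 190*sqrt(2)/3) = -3123 - (2 + 36100/9 + 12350 + 195*sqrt(2) + 190*sqrt(2)/3) = -3123 - (147268/9 + 775*sqrt(2)/3) = -3123 + (-147268/9 - 775*sqrt(2)/3) = -175375/9 - 775*sqrt(2)/3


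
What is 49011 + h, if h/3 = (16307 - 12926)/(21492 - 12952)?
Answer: 59794869/1220 ≈ 49012.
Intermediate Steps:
h = 1449/1220 (h = 3*((16307 - 12926)/(21492 - 12952)) = 3*(3381/8540) = 3*(3381*(1/8540)) = 3*(483/1220) = 1449/1220 ≈ 1.1877)
49011 + h = 49011 + 1449/1220 = 59794869/1220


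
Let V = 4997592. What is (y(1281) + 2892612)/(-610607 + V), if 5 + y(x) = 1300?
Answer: 2893907/4386985 ≈ 0.65966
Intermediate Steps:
y(x) = 1295 (y(x) = -5 + 1300 = 1295)
(y(1281) + 2892612)/(-610607 + V) = (1295 + 2892612)/(-610607 + 4997592) = 2893907/4386985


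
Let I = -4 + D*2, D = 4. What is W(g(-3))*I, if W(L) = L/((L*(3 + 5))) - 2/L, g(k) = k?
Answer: 19/6 ≈ 3.1667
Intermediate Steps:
W(L) = ⅛ - 2/L (W(L) = L/((L*8)) - 2/L = L/((8*L)) - 2/L = L*(1/(8*L)) - 2/L = ⅛ - 2/L)
I = 4 (I = -4 + 4*2 = -4 + 8 = 4)
W(g(-3))*I = ((⅛)*(-16 - 3)/(-3))*4 = ((⅛)*(-⅓)*(-19))*4 = (19/24)*4 = 19/6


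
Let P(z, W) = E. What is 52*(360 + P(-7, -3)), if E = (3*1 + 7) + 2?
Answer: 19344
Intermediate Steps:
E = 12 (E = (3 + 7) + 2 = 10 + 2 = 12)
P(z, W) = 12
52*(360 + P(-7, -3)) = 52*(360 + 12) = 52*372 = 19344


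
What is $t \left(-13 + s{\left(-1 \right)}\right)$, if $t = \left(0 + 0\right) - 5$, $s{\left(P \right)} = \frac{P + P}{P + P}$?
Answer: $60$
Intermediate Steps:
$s{\left(P \right)} = 1$ ($s{\left(P \right)} = \frac{2 P}{2 P} = 2 P \frac{1}{2 P} = 1$)
$t = -5$ ($t = 0 - 5 = -5$)
$t \left(-13 + s{\left(-1 \right)}\right) = - 5 \left(-13 + 1\right) = \left(-5\right) \left(-12\right) = 60$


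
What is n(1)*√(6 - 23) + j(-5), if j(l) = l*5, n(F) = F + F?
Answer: -25 + 2*I*√17 ≈ -25.0 + 8.2462*I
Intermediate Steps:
n(F) = 2*F
j(l) = 5*l
n(1)*√(6 - 23) + j(-5) = (2*1)*√(6 - 23) + 5*(-5) = 2*√(-17) - 25 = 2*(I*√17) - 25 = 2*I*√17 - 25 = -25 + 2*I*√17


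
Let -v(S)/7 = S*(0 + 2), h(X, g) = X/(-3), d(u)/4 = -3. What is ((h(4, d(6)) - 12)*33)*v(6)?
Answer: 36960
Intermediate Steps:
d(u) = -12 (d(u) = 4*(-3) = -12)
h(X, g) = -X/3 (h(X, g) = X*(-⅓) = -X/3)
v(S) = -14*S (v(S) = -7*S*(0 + 2) = -7*S*2 = -14*S)
((h(4, d(6)) - 12)*33)*v(6) = ((-⅓*4 - 12)*33)*(-14*6) = ((-4/3 - 12)*33)*(-84) = -40/3*33*(-84) = -440*(-84) = 36960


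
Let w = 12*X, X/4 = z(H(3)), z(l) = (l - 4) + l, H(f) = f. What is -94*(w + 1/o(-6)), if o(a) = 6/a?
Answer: -8930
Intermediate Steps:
z(l) = -4 + 2*l (z(l) = (-4 + l) + l = -4 + 2*l)
X = 8 (X = 4*(-4 + 2*3) = 4*(-4 + 6) = 4*2 = 8)
w = 96 (w = 12*8 = 96)
-94*(w + 1/o(-6)) = -94*(96 + 1/(6/(-6))) = -94*(96 + 1/(6*(-⅙))) = -94*(96 + 1/(-1)) = -94*(96 - 1) = -94*95 = -8930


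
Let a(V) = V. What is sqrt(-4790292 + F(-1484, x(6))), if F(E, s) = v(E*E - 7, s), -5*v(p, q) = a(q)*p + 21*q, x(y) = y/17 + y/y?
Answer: 3*I*sqrt(172956878)/17 ≈ 2320.8*I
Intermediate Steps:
x(y) = 1 + y/17 (x(y) = y*(1/17) + 1 = y/17 + 1 = 1 + y/17)
v(p, q) = -21*q/5 - p*q/5 (v(p, q) = -(q*p + 21*q)/5 = -(p*q + 21*q)/5 = -(21*q + p*q)/5 = -21*q/5 - p*q/5)
F(E, s) = s*(-14 - E**2)/5 (F(E, s) = s*(-21 - (E*E - 7))/5 = s*(-21 - (E**2 - 7))/5 = s*(-21 - (-7 + E**2))/5 = s*(-21 + (7 - E**2))/5 = s*(-14 - E**2)/5)
sqrt(-4790292 + F(-1484, x(6))) = sqrt(-4790292 + (1 + (1/17)*6)*(-14 - 1*(-1484)**2)/5) = sqrt(-4790292 + (1 + 6/17)*(-14 - 1*2202256)/5) = sqrt(-4790292 + (1/5)*(23/17)*(-14 - 2202256)) = sqrt(-4790292 + (1/5)*(23/17)*(-2202270)) = sqrt(-4790292 - 10130442/17) = sqrt(-91565406/17) = 3*I*sqrt(172956878)/17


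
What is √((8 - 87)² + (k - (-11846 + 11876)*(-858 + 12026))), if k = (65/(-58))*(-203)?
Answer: I*√1314286/2 ≈ 573.21*I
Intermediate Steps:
k = 455/2 (k = (65*(-1/58))*(-203) = -65/58*(-203) = 455/2 ≈ 227.50)
√((8 - 87)² + (k - (-11846 + 11876)*(-858 + 12026))) = √((8 - 87)² + (455/2 - (-11846 + 11876)*(-858 + 12026))) = √((-79)² + (455/2 - 30*11168)) = √(6241 + (455/2 - 1*335040)) = √(6241 + (455/2 - 335040)) = √(6241 - 669625/2) = √(-657143/2) = I*√1314286/2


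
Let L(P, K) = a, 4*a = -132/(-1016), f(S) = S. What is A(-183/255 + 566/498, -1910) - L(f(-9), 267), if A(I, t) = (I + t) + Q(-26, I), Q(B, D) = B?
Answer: -41622737629/21503640 ≈ -1935.6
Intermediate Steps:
a = 33/1016 (a = (-132/(-1016))/4 = (-132*(-1/1016))/4 = (¼)*(33/254) = 33/1016 ≈ 0.032480)
L(P, K) = 33/1016
A(I, t) = -26 + I + t (A(I, t) = (I + t) - 26 = -26 + I + t)
A(-183/255 + 566/498, -1910) - L(f(-9), 267) = (-26 + (-183/255 + 566/498) - 1910) - 1*33/1016 = (-26 + (-183*1/255 + 566*(1/498)) - 1910) - 33/1016 = (-26 + (-61/85 + 283/249) - 1910) - 33/1016 = (-26 + 8866/21165 - 1910) - 33/1016 = -40966574/21165 - 33/1016 = -41622737629/21503640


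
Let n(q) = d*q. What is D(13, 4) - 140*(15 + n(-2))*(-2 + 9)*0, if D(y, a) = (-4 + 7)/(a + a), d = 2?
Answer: 3/8 ≈ 0.37500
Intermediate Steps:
D(y, a) = 3/(2*a) (D(y, a) = 3/((2*a)) = 3*(1/(2*a)) = 3/(2*a))
n(q) = 2*q
D(13, 4) - 140*(15 + n(-2))*(-2 + 9)*0 = (3/2)/4 - 140*(15 + 2*(-2))*(-2 + 9)*0 = (3/2)*(1/4) - 140*(15 - 4)*7*0 = 3/8 - 140*11*7*0 = 3/8 - 10780*0 = 3/8 - 140*0 = 3/8 + 0 = 3/8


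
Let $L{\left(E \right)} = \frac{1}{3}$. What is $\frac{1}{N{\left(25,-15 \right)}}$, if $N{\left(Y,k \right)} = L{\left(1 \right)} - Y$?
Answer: $- \frac{3}{74} \approx -0.040541$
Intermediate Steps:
$L{\left(E \right)} = \frac{1}{3}$
$N{\left(Y,k \right)} = \frac{1}{3} - Y$
$\frac{1}{N{\left(25,-15 \right)}} = \frac{1}{\frac{1}{3} - 25} = \frac{1}{- \frac{74}{3}} = - \frac{3}{74}$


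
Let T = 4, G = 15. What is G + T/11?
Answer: 169/11 ≈ 15.364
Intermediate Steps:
G + T/11 = 15 + 4/11 = 169/11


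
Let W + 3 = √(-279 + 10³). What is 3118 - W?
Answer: 3121 - √721 ≈ 3094.1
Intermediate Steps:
W = -3 + √721 (W = -3 + √(-279 + 10³) = -3 + √(-279 + 1000) = -3 + √721 ≈ 23.851)
3118 - W = 3118 - (-3 + √721) = 3118 + (3 - √721) = 3121 - √721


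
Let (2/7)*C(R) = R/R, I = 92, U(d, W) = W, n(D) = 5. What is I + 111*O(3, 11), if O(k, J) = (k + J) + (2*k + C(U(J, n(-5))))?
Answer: 5401/2 ≈ 2700.5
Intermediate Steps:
C(R) = 7/2 (C(R) = 7*(R/R)/2 = (7/2)*1 = 7/2)
O(k, J) = 7/2 + J + 3*k (O(k, J) = (k + J) + (2*k + 7/2) = (J + k) + (7/2 + 2*k) = 7/2 + J + 3*k)
I + 111*O(3, 11) = 92 + 111*(7/2 + 11 + 3*3) = 92 + 111*(7/2 + 11 + 9) = 92 + 111*(47/2) = 92 + 5217/2 = 5401/2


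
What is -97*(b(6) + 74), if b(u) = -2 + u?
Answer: -7566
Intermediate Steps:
-97*(b(6) + 74) = -97*((-2 + 6) + 74) = -97*(4 + 74) = -97*78 = -7566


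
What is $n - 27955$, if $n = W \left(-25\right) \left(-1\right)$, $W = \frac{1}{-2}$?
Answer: $- \frac{55935}{2} \approx -27968.0$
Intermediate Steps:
$W = - \frac{1}{2} \approx -0.5$
$n = - \frac{25}{2}$ ($n = \left(- \frac{1}{2}\right) \left(-25\right) \left(-1\right) = \frac{25}{2} \left(-1\right) = - \frac{25}{2} \approx -12.5$)
$n - 27955 = - \frac{25}{2} - 27955 = - \frac{55935}{2}$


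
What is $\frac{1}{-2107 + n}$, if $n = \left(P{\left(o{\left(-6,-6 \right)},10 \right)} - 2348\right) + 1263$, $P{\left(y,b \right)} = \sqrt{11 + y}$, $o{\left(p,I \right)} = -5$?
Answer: $- \frac{532}{1698143} - \frac{\sqrt{6}}{10188858} \approx -0.00031352$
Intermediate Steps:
$n = -1085 + \sqrt{6}$ ($n = \left(\sqrt{11 - 5} - 2348\right) + 1263 = \left(\sqrt{6} - 2348\right) + 1263 = \left(-2348 + \sqrt{6}\right) + 1263 = -1085 + \sqrt{6} \approx -1082.6$)
$\frac{1}{-2107 + n} = \frac{1}{-2107 - \left(1085 - \sqrt{6}\right)} = \frac{1}{-3192 + \sqrt{6}}$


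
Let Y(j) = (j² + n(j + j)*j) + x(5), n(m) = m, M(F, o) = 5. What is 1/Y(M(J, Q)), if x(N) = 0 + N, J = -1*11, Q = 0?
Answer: 1/80 ≈ 0.012500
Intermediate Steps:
J = -11
x(N) = N
Y(j) = 5 + 3*j² (Y(j) = (j² + (j + j)*j) + 5 = (j² + (2*j)*j) + 5 = (j² + 2*j²) + 5 = 3*j² + 5 = 5 + 3*j²)
1/Y(M(J, Q)) = 1/(5 + 3*5²) = 1/(5 + 3*25) = 1/(5 + 75) = 1/80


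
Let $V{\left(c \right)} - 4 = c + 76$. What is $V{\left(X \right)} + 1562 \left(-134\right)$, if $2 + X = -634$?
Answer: $-209864$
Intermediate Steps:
$X = -636$ ($X = -2 - 634 = -636$)
$V{\left(c \right)} = 80 + c$ ($V{\left(c \right)} = 4 + \left(c + 76\right) = 4 + \left(76 + c\right) = 80 + c$)
$V{\left(X \right)} + 1562 \left(-134\right) = \left(80 - 636\right) + 1562 \left(-134\right) = -556 - 209308 = -209864$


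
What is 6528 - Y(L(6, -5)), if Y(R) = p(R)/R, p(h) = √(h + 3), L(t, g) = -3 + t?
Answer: 6528 - √6/3 ≈ 6527.2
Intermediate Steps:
p(h) = √(3 + h)
Y(R) = √(3 + R)/R
6528 - Y(L(6, -5)) = 6528 - √(3 + (-3 + 6))/(-3 + 6) = 6528 - √(3 + 3)/3 = 6528 - √6/3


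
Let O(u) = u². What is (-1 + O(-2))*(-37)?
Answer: -111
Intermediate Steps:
(-1 + O(-2))*(-37) = (-1 + (-2)²)*(-37) = (-1 + 4)*(-37) = 3*(-37) = -111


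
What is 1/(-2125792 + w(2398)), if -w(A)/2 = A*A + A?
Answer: -1/13631396 ≈ -7.3360e-8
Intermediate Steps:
w(A) = -2*A - 2*A² (w(A) = -2*(A*A + A) = -2*(A² + A) = -2*(A + A²) = -2*A - 2*A²)
1/(-2125792 + w(2398)) = 1/(-2125792 - 2*2398*(1 + 2398)) = 1/(-2125792 - 2*2398*2399) = 1/(-2125792 - 11505604) = 1/(-13631396) = -1/13631396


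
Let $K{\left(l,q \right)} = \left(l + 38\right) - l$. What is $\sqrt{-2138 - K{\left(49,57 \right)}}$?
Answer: $8 i \sqrt{34} \approx 46.648 i$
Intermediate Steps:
$K{\left(l,q \right)} = 38$ ($K{\left(l,q \right)} = \left(38 + l\right) - l = 38$)
$\sqrt{-2138 - K{\left(49,57 \right)}} = \sqrt{-2138 - 38} = \sqrt{-2176} = 8 i \sqrt{34}$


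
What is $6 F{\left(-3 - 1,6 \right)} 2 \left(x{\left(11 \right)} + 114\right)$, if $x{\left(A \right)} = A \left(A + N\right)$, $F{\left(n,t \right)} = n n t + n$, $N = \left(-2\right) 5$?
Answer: $138000$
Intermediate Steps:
$N = -10$
$F{\left(n,t \right)} = n + t n^{2}$ ($F{\left(n,t \right)} = n^{2} t + n = t n^{2} + n = n + t n^{2}$)
$x{\left(A \right)} = A \left(-10 + A\right)$ ($x{\left(A \right)} = A \left(A - 10\right) = A \left(-10 + A\right)$)
$6 F{\left(-3 - 1,6 \right)} 2 \left(x{\left(11 \right)} + 114\right) = 6 \left(-3 - 1\right) \left(1 + \left(-3 - 1\right) 6\right) 2 \left(11 \left(-10 + 11\right) + 114\right) = 6 \left(-3 - 1\right) \left(1 + \left(-3 - 1\right) 6\right) 2 \left(11 \cdot 1 + 114\right) = 6 \left(- 4 \left(1 - 24\right)\right) 2 \left(11 + 114\right) = 6 \left(- 4 \left(1 - 24\right)\right) 2 \cdot 125 = 6 \left(\left(-4\right) \left(-23\right)\right) 2 \cdot 125 = 6 \cdot 92 \cdot 2 \cdot 125 = 552 \cdot 2 \cdot 125 = 1104 \cdot 125 = 138000$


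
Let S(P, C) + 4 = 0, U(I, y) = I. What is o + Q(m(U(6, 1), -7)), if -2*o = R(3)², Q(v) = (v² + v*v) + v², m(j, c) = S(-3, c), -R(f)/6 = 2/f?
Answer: 40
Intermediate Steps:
S(P, C) = -4 (S(P, C) = -4 + 0 = -4)
R(f) = -12/f
m(j, c) = -4
Q(v) = 3*v² (Q(v) = (v² + v²) + v² = 2*v² + v² = 3*v²)
o = -8 (o = -(-12/3)²/2 = -(-12*⅓)²/2 = -½*(-4)² = -½*16 = -8)
o + Q(m(U(6, 1), -7)) = -8 + 3*(-4)² = -8 + 3*16 = -8 + 48 = 40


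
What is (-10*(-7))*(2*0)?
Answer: 0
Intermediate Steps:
(-10*(-7))*(2*0) = 70*0 = 0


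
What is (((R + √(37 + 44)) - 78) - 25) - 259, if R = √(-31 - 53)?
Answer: -353 + 2*I*√21 ≈ -353.0 + 9.1651*I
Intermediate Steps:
R = 2*I*√21 (R = √(-84) = 2*I*√21 ≈ 9.1651*I)
(((R + √(37 + 44)) - 78) - 25) - 259 = (((2*I*√21 + √(37 + 44)) - 78) - 25) - 259 = (((2*I*√21 + √81) - 78) - 25) - 259 = (((2*I*√21 + 9) - 78) - 25) - 259 = (((9 + 2*I*√21) - 78) - 25) - 259 = ((-69 + 2*I*√21) - 25) - 259 = (-94 + 2*I*√21) - 259 = -353 + 2*I*√21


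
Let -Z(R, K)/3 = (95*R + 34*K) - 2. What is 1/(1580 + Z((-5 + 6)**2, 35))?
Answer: -1/2269 ≈ -0.00044072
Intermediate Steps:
Z(R, K) = 6 - 285*R - 102*K (Z(R, K) = -3*((95*R + 34*K) - 2) = -3*((34*K + 95*R) - 2) = -3*(-2 + 34*K + 95*R) = 6 - 285*R - 102*K)
1/(1580 + Z((-5 + 6)**2, 35)) = 1/(1580 + (6 - 285*(-5 + 6)**2 - 102*35)) = 1/(1580 + (6 - 285*1**2 - 3570)) = 1/(1580 + (6 - 285*1 - 3570)) = 1/(1580 + (6 - 285 - 3570)) = 1/(1580 - 3849) = 1/(-2269) = -1/2269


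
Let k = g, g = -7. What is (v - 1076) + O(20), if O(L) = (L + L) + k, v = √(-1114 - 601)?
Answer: -1043 + 7*I*√35 ≈ -1043.0 + 41.413*I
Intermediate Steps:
v = 7*I*√35 (v = √(-1715) = 7*I*√35 ≈ 41.413*I)
k = -7
O(L) = -7 + 2*L (O(L) = (L + L) - 7 = 2*L - 7 = -7 + 2*L)
(v - 1076) + O(20) = (7*I*√35 - 1076) + (-7 + 2*20) = (-1076 + 7*I*√35) + (-7 + 40) = (-1076 + 7*I*√35) + 33 = -1043 + 7*I*√35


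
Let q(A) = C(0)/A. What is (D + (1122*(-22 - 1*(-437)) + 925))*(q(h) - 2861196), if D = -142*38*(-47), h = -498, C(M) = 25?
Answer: -1026148409990711/498 ≈ -2.0605e+12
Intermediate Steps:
D = 253612 (D = -5396*(-47) = 253612)
q(A) = 25/A
(D + (1122*(-22 - 1*(-437)) + 925))*(q(h) - 2861196) = (253612 + (1122*(-22 - 1*(-437)) + 925))*(25/(-498) - 2861196) = (253612 + (1122*(-22 + 437) + 925))*(25*(-1/498) - 2861196) = (253612 + (1122*415 + 925))*(-25/498 - 2861196) = (253612 + (465630 + 925))*(-1424875633/498) = (253612 + 466555)*(-1424875633/498) = 720167*(-1424875633/498) = -1026148409990711/498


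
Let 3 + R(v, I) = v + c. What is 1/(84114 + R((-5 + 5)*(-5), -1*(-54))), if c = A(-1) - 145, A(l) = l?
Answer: 1/83965 ≈ 1.1910e-5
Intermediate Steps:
c = -146 (c = -1 - 145 = -146)
R(v, I) = -149 + v (R(v, I) = -3 + (v - 146) = -3 + (-146 + v) = -149 + v)
1/(84114 + R((-5 + 5)*(-5), -1*(-54))) = 1/(84114 + (-149 + (-5 + 5)*(-5))) = 1/(84114 + (-149 + 0*(-5))) = 1/(84114 + (-149 + 0)) = 1/(84114 - 149) = 1/83965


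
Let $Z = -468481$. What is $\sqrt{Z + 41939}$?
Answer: $i \sqrt{426542} \approx 653.1 i$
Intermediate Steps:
$\sqrt{Z + 41939} = \sqrt{-468481 + 41939} = \sqrt{-426542} = i \sqrt{426542}$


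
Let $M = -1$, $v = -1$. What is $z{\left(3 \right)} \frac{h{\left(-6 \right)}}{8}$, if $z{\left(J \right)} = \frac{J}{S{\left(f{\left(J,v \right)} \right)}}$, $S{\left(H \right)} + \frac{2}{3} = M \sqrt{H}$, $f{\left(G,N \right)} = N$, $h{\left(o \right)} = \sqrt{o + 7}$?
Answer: $- \frac{9}{52} + \frac{27 i}{104} \approx -0.17308 + 0.25962 i$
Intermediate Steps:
$h{\left(o \right)} = \sqrt{7 + o}$
$S{\left(H \right)} = - \frac{2}{3} - \sqrt{H}$
$z{\left(J \right)} = \frac{9 J \left(- \frac{2}{3} + i\right)}{13}$ ($z{\left(J \right)} = \frac{J}{- \frac{2}{3} - \sqrt{-1}} = \frac{J}{- \frac{2}{3} - i} = J \frac{9 \left(- \frac{2}{3} + i\right)}{13} = \frac{9 J \left(- \frac{2}{3} + i\right)}{13}$)
$z{\left(3 \right)} \frac{h{\left(-6 \right)}}{8} = \left(- \frac{3}{13}\right) 3 \left(2 - 3 i\right) \frac{\sqrt{7 - 6}}{8} = \left(- \frac{18}{13} + \frac{27 i}{13}\right) \sqrt{1} \cdot \frac{1}{8} = \left(- \frac{18}{13} + \frac{27 i}{13}\right) 1 \cdot \frac{1}{8} = \left(- \frac{18}{13} + \frac{27 i}{13}\right) \frac{1}{8} = - \frac{9}{52} + \frac{27 i}{104}$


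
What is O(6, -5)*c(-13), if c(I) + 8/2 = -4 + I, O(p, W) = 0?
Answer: 0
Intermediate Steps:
c(I) = -8 + I (c(I) = -4 + (-4 + I) = -8 + I)
O(6, -5)*c(-13) = 0*(-8 - 13) = 0*(-21) = 0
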